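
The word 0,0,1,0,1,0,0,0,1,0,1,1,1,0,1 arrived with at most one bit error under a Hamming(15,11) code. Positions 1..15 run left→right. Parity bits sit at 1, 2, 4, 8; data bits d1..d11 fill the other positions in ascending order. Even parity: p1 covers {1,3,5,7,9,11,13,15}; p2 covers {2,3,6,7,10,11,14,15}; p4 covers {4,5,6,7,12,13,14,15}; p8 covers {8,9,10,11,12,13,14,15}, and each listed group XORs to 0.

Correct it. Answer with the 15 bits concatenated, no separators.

001010001111101

s1 (pos 1,3,5,7,9,11,13,15): 0⊕1⊕1⊕0⊕1⊕1⊕1⊕1 = 0
s2 (pos 2,3,6,7,10,11,14,15): 0⊕1⊕0⊕0⊕0⊕1⊕0⊕1 = 1
s4 (pos 4,5,6,7,12,13,14,15): 0⊕1⊕0⊕0⊕1⊕1⊕0⊕1 = 0
s8 (pos 8,9,10,11,12,13,14,15): 0⊕1⊕0⊕1⊕1⊕1⊕0⊕1 = 1
Syndrome s8…s1 = 1010 → error at position 10.
Flip position 10: 001010001011101 → 001010001111101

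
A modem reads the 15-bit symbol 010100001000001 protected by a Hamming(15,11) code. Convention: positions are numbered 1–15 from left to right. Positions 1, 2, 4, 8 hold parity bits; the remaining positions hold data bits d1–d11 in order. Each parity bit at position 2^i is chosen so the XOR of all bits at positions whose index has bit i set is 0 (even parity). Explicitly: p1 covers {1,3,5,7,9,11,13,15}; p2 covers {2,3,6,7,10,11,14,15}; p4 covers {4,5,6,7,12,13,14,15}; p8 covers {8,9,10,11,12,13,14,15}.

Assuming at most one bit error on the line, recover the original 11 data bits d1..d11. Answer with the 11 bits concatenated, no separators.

s1 (pos 1,3,5,7,9,11,13,15): 0⊕0⊕0⊕0⊕1⊕0⊕0⊕1 = 0
s2 (pos 2,3,6,7,10,11,14,15): 1⊕0⊕0⊕0⊕0⊕0⊕0⊕1 = 0
s4 (pos 4,5,6,7,12,13,14,15): 1⊕0⊕0⊕0⊕0⊕0⊕0⊕1 = 0
s8 (pos 8,9,10,11,12,13,14,15): 0⊕1⊕0⊕0⊕0⊕0⊕0⊕1 = 0
Syndrome s8…s1 = 0000 → no error.
Read data bits from positions 3,5,6,7,9,10,11,12,13,14,15: 00001000001

00001000001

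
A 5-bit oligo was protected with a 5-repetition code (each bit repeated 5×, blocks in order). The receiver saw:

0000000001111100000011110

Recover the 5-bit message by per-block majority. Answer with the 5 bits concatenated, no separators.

00101

Block 1 (00000): 0 ones → 0
Block 2 (00001): 1 one → 0
Block 3 (11110): 4 ones → 1
Block 4 (00000): 0 ones → 0
Block 5 (11110): 4 ones → 1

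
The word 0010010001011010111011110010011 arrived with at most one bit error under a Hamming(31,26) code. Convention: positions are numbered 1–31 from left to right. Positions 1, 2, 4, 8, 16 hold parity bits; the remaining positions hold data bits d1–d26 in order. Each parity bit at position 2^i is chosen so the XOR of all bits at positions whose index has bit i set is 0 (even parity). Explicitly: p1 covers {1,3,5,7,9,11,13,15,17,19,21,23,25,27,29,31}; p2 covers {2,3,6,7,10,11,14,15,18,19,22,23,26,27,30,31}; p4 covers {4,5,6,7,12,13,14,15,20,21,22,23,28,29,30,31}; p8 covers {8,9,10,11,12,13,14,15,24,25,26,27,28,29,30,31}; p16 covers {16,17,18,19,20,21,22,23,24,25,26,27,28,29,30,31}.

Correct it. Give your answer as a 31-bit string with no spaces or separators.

0010011001011010111011110010011

s1 (pos 1,3,5,7,9,11,13,15,17,19,21,23,25,27,29,31): 0⊕1⊕0⊕0⊕0⊕0⊕1⊕1⊕1⊕1⊕1⊕1⊕0⊕1⊕0⊕1 = 1
s2 (pos 2,3,6,7,10,11,14,15,18,19,22,23,26,27,30,31): 0⊕1⊕1⊕0⊕1⊕0⊕0⊕1⊕1⊕1⊕1⊕1⊕0⊕1⊕1⊕1 = 1
s4 (pos 4,5,6,7,12,13,14,15,20,21,22,23,28,29,30,31): 0⊕0⊕1⊕0⊕1⊕1⊕0⊕1⊕0⊕1⊕1⊕1⊕0⊕0⊕1⊕1 = 1
s8 (pos 8,9,10,11,12,13,14,15,24,25,26,27,28,29,30,31): 0⊕0⊕1⊕0⊕1⊕1⊕0⊕1⊕1⊕0⊕0⊕1⊕0⊕0⊕1⊕1 = 0
s16 (pos 16,17,18,19,20,21,22,23,24,25,26,27,28,29,30,31): 0⊕1⊕1⊕1⊕0⊕1⊕1⊕1⊕1⊕0⊕0⊕1⊕0⊕0⊕1⊕1 = 0
Syndrome s16…s1 = 00111 → error at position 7.
Flip position 7: 0010010001011010111011110010011 → 0010011001011010111011110010011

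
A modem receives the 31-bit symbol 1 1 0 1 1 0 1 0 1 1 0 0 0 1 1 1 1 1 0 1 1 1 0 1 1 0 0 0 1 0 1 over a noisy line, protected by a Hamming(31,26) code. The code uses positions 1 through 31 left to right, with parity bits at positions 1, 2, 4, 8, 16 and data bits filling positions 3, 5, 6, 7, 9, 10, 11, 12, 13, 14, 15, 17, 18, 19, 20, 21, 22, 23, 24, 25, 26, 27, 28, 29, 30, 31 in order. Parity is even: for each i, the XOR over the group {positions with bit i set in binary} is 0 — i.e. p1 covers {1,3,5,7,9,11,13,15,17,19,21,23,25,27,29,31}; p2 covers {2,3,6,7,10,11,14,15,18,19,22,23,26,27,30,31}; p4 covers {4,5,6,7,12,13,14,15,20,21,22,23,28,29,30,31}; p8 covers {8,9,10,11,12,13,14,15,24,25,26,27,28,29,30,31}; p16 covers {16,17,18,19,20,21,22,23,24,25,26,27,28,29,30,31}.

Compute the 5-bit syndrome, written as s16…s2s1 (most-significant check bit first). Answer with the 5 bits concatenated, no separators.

s1 (pos 1,3,5,7,9,11,13,15,17,19,21,23,25,27,29,31): 1⊕0⊕1⊕1⊕1⊕0⊕0⊕1⊕1⊕0⊕1⊕0⊕1⊕0⊕1⊕1 = 0
s2 (pos 2,3,6,7,10,11,14,15,18,19,22,23,26,27,30,31): 1⊕0⊕0⊕1⊕1⊕0⊕1⊕1⊕1⊕0⊕1⊕0⊕0⊕0⊕0⊕1 = 0
s4 (pos 4,5,6,7,12,13,14,15,20,21,22,23,28,29,30,31): 1⊕1⊕0⊕1⊕0⊕0⊕1⊕1⊕1⊕1⊕1⊕0⊕0⊕1⊕0⊕1 = 0
s8 (pos 8,9,10,11,12,13,14,15,24,25,26,27,28,29,30,31): 0⊕1⊕1⊕0⊕0⊕0⊕1⊕1⊕1⊕1⊕0⊕0⊕0⊕1⊕0⊕1 = 0
s16 (pos 16,17,18,19,20,21,22,23,24,25,26,27,28,29,30,31): 1⊕1⊕1⊕0⊕1⊕1⊕1⊕0⊕1⊕1⊕0⊕0⊕0⊕1⊕0⊕1 = 0
Syndrome s16…s1 = 00000 → no error.

00000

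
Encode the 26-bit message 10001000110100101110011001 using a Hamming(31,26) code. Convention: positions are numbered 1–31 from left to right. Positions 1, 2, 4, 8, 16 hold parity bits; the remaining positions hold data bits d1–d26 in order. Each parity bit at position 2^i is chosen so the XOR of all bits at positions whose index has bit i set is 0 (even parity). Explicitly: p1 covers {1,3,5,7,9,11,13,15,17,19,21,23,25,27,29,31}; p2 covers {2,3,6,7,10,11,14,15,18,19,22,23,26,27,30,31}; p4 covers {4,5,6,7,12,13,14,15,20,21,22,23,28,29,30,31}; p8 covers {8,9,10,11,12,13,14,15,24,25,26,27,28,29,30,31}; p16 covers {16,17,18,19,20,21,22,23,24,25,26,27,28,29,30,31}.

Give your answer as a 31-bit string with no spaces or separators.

Place data at non-parity positions: p1 p2 1 p4 0 0 0 p8 1 0 0 0 1 1 0 p16 1 0 0 1 0 1 1 1 0 0 1 1 0 0 1
p1 (pos 1,3,5,7,9,11,13,15,17,19,21,23,25,27,29,31): XOR of data positions = 1⊕0⊕0⊕1⊕0⊕1⊕0⊕1⊕0⊕0⊕1⊕0⊕1⊕0⊕1 = 1
p2 (pos 2,3,6,7,10,11,14,15,18,19,22,23,26,27,30,31): XOR of data positions = 1⊕0⊕0⊕0⊕0⊕1⊕0⊕0⊕0⊕1⊕1⊕0⊕1⊕0⊕1 = 0
p4 (pos 4,5,6,7,12,13,14,15,20,21,22,23,28,29,30,31): XOR of data positions = 0⊕0⊕0⊕0⊕1⊕1⊕0⊕1⊕0⊕1⊕1⊕1⊕0⊕0⊕1 = 1
p8 (pos 8,9,10,11,12,13,14,15,24,25,26,27,28,29,30,31): XOR of data positions = 1⊕0⊕0⊕0⊕1⊕1⊕0⊕1⊕0⊕0⊕1⊕1⊕0⊕0⊕1 = 1
p16 (pos 16,17,18,19,20,21,22,23,24,25,26,27,28,29,30,31): XOR of data positions = 1⊕0⊕0⊕1⊕0⊕1⊕1⊕1⊕0⊕0⊕1⊕1⊕0⊕0⊕1 = 0
Codeword: 1011000110001100100101110011001

1011000110001100100101110011001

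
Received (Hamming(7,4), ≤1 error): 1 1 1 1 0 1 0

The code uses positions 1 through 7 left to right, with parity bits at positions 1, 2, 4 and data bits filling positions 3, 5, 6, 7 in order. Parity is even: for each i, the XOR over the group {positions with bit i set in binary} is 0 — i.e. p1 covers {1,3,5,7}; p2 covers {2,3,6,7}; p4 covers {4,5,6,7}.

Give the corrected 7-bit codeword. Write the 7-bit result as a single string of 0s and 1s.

s1 (pos 1,3,5,7): 1⊕1⊕0⊕0 = 0
s2 (pos 2,3,6,7): 1⊕1⊕1⊕0 = 1
s4 (pos 4,5,6,7): 1⊕0⊕1⊕0 = 0
Syndrome s4…s1 = 010 → error at position 2.
Flip position 2: 1111010 → 1011010

1011010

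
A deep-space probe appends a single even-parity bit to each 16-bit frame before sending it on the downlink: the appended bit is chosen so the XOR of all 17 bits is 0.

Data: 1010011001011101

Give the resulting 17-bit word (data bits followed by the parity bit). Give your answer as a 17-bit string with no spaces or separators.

10100110010111011

XOR of the 16 data bits: 1⊕0⊕1⊕0⊕0⊕1⊕1⊕0⊕0⊕1⊕0⊕1⊕1⊕1⊕0⊕1 = 1
Parity bit = 1 (so all 17 bits XOR to 0).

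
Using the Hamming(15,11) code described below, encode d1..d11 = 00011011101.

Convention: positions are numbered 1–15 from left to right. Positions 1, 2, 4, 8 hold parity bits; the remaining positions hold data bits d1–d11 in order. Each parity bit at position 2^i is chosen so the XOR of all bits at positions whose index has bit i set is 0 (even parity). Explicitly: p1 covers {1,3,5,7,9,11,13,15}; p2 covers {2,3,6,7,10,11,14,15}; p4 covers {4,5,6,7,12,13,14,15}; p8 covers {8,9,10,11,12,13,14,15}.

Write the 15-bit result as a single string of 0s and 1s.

Place data at non-parity positions: p1 p2 0 p4 0 0 1 p8 1 0 1 1 1 0 1
p1 (pos 1,3,5,7,9,11,13,15): XOR of data positions = 0⊕0⊕1⊕1⊕1⊕1⊕1 = 1
p2 (pos 2,3,6,7,10,11,14,15): XOR of data positions = 0⊕0⊕1⊕0⊕1⊕0⊕1 = 1
p4 (pos 4,5,6,7,12,13,14,15): XOR of data positions = 0⊕0⊕1⊕1⊕1⊕0⊕1 = 0
p8 (pos 8,9,10,11,12,13,14,15): XOR of data positions = 1⊕0⊕1⊕1⊕1⊕0⊕1 = 1
Codeword: 110000111011101

110000111011101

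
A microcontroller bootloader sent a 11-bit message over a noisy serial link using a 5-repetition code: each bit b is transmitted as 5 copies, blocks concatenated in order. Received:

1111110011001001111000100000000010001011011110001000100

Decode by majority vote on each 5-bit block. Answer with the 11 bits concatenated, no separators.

Block 1 (11111): 5 ones → 1
Block 2 (10011): 3 ones → 1
Block 3 (00100): 1 one → 0
Block 4 (11110): 4 ones → 1
Block 5 (00100): 1 one → 0
Block 6 (00000): 0 ones → 0
Block 7 (00100): 1 one → 0
Block 8 (01011): 3 ones → 1
Block 9 (01111): 4 ones → 1
Block 10 (00010): 1 one → 0
Block 11 (00100): 1 one → 0

11010001100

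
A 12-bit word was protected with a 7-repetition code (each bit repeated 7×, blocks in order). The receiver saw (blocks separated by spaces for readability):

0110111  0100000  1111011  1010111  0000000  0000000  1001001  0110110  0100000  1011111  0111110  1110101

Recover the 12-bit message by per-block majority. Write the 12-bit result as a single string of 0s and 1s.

101100010111

Block 1 (0110111): 5 ones → 1
Block 2 (0100000): 1 one → 0
Block 3 (1111011): 6 ones → 1
Block 4 (1010111): 5 ones → 1
Block 5 (0000000): 0 ones → 0
Block 6 (0000000): 0 ones → 0
Block 7 (1001001): 3 ones → 0
Block 8 (0110110): 4 ones → 1
Block 9 (0100000): 1 one → 0
Block 10 (1011111): 6 ones → 1
Block 11 (0111110): 5 ones → 1
Block 12 (1110101): 5 ones → 1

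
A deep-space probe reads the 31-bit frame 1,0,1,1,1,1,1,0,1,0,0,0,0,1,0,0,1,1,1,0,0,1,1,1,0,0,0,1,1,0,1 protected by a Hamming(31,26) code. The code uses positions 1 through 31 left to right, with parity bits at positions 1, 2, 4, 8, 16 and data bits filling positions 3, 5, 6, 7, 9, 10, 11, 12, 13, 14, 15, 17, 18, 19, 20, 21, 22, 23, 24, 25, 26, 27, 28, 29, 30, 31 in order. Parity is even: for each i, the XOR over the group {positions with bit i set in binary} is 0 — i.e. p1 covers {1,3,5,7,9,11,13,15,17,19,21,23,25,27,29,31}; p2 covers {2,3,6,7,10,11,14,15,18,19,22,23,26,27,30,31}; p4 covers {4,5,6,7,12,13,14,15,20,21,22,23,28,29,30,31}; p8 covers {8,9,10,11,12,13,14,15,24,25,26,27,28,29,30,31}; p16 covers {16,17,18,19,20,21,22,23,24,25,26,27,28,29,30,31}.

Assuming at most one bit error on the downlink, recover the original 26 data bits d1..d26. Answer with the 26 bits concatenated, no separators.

11111000010101001110001101

s1 (pos 1,3,5,7,9,11,13,15,17,19,21,23,25,27,29,31): 1⊕1⊕1⊕1⊕1⊕0⊕0⊕0⊕1⊕1⊕0⊕1⊕0⊕0⊕1⊕1 = 0
s2 (pos 2,3,6,7,10,11,14,15,18,19,22,23,26,27,30,31): 0⊕1⊕1⊕1⊕0⊕0⊕1⊕0⊕1⊕1⊕1⊕1⊕0⊕0⊕0⊕1 = 1
s4 (pos 4,5,6,7,12,13,14,15,20,21,22,23,28,29,30,31): 1⊕1⊕1⊕1⊕0⊕0⊕1⊕0⊕0⊕0⊕1⊕1⊕1⊕1⊕0⊕1 = 0
s8 (pos 8,9,10,11,12,13,14,15,24,25,26,27,28,29,30,31): 0⊕1⊕0⊕0⊕0⊕0⊕1⊕0⊕1⊕0⊕0⊕0⊕1⊕1⊕0⊕1 = 0
s16 (pos 16,17,18,19,20,21,22,23,24,25,26,27,28,29,30,31): 0⊕1⊕1⊕1⊕0⊕0⊕1⊕1⊕1⊕0⊕0⊕0⊕1⊕1⊕0⊕1 = 1
Syndrome s16…s1 = 10010 → error at position 18.
Flip position 18: 1011111010000100111001110001101 → 1011111010000100101001110001101
Read data bits from positions 3,5,6,7,9,10,11,12,13,14,15,17,18,19,20,21,22,23,24,25,26,27,28,29,30,31: 11111000010101001110001101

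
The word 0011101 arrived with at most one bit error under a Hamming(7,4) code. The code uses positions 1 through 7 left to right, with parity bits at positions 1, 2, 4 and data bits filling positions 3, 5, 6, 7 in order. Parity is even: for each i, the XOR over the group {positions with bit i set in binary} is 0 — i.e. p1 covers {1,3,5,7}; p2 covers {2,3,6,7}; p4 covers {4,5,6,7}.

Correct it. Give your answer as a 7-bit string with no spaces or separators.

0011001

s1 (pos 1,3,5,7): 0⊕1⊕1⊕1 = 1
s2 (pos 2,3,6,7): 0⊕1⊕0⊕1 = 0
s4 (pos 4,5,6,7): 1⊕1⊕0⊕1 = 1
Syndrome s4…s1 = 101 → error at position 5.
Flip position 5: 0011101 → 0011001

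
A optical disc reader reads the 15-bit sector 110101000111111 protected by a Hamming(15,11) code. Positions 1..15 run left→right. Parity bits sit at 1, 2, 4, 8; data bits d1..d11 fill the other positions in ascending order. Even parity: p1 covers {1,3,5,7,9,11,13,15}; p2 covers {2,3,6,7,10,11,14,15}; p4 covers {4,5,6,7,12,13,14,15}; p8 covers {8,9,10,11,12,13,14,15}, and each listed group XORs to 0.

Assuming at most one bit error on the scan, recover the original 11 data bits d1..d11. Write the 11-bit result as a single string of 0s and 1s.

00100111111

s1 (pos 1,3,5,7,9,11,13,15): 1⊕0⊕0⊕0⊕0⊕1⊕1⊕1 = 0
s2 (pos 2,3,6,7,10,11,14,15): 1⊕0⊕1⊕0⊕1⊕1⊕1⊕1 = 0
s4 (pos 4,5,6,7,12,13,14,15): 1⊕0⊕1⊕0⊕1⊕1⊕1⊕1 = 0
s8 (pos 8,9,10,11,12,13,14,15): 0⊕0⊕1⊕1⊕1⊕1⊕1⊕1 = 0
Syndrome s8…s1 = 0000 → no error.
Read data bits from positions 3,5,6,7,9,10,11,12,13,14,15: 00100111111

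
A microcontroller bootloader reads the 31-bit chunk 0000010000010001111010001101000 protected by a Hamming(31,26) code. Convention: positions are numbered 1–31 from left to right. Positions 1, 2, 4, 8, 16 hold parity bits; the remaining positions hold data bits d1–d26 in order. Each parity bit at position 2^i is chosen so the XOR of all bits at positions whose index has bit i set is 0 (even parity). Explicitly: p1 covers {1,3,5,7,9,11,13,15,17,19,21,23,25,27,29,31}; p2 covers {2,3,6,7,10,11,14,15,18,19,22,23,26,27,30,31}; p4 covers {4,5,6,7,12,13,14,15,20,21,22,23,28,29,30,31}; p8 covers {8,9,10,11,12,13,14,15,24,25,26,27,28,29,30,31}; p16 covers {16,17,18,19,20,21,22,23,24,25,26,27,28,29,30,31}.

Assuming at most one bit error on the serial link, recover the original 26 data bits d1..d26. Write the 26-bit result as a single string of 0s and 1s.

00100001000111010001101000

s1 (pos 1,3,5,7,9,11,13,15,17,19,21,23,25,27,29,31): 0⊕0⊕0⊕0⊕0⊕0⊕0⊕0⊕1⊕1⊕1⊕0⊕1⊕0⊕0⊕0 = 0
s2 (pos 2,3,6,7,10,11,14,15,18,19,22,23,26,27,30,31): 0⊕0⊕1⊕0⊕0⊕0⊕0⊕0⊕1⊕1⊕0⊕0⊕1⊕0⊕0⊕0 = 0
s4 (pos 4,5,6,7,12,13,14,15,20,21,22,23,28,29,30,31): 0⊕0⊕1⊕0⊕1⊕0⊕0⊕0⊕0⊕1⊕0⊕0⊕1⊕0⊕0⊕0 = 0
s8 (pos 8,9,10,11,12,13,14,15,24,25,26,27,28,29,30,31): 0⊕0⊕0⊕0⊕1⊕0⊕0⊕0⊕0⊕1⊕1⊕0⊕1⊕0⊕0⊕0 = 0
s16 (pos 16,17,18,19,20,21,22,23,24,25,26,27,28,29,30,31): 1⊕1⊕1⊕1⊕0⊕1⊕0⊕0⊕0⊕1⊕1⊕0⊕1⊕0⊕0⊕0 = 0
Syndrome s16…s1 = 00000 → no error.
Read data bits from positions 3,5,6,7,9,10,11,12,13,14,15,17,18,19,20,21,22,23,24,25,26,27,28,29,30,31: 00100001000111010001101000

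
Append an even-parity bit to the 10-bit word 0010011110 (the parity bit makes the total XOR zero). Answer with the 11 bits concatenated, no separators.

XOR of the 10 data bits: 0⊕0⊕1⊕0⊕0⊕1⊕1⊕1⊕1⊕0 = 1
Parity bit = 1 (so all 11 bits XOR to 0).

00100111101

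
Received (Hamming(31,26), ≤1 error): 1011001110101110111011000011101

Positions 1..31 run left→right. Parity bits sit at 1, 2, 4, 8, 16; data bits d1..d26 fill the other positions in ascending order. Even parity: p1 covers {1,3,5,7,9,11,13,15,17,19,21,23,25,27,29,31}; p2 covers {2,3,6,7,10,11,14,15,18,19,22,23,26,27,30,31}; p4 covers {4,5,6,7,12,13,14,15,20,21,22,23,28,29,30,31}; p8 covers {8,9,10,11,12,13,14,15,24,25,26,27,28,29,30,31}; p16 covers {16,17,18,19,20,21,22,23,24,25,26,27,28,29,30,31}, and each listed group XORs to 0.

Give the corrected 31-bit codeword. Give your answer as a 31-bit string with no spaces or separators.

1011001110101110011011000011101

s1 (pos 1,3,5,7,9,11,13,15,17,19,21,23,25,27,29,31): 1⊕1⊕0⊕1⊕1⊕1⊕1⊕1⊕1⊕1⊕1⊕0⊕0⊕1⊕1⊕1 = 1
s2 (pos 2,3,6,7,10,11,14,15,18,19,22,23,26,27,30,31): 0⊕1⊕0⊕1⊕0⊕1⊕1⊕1⊕1⊕1⊕1⊕0⊕0⊕1⊕0⊕1 = 0
s4 (pos 4,5,6,7,12,13,14,15,20,21,22,23,28,29,30,31): 1⊕0⊕0⊕1⊕0⊕1⊕1⊕1⊕0⊕1⊕1⊕0⊕1⊕1⊕0⊕1 = 0
s8 (pos 8,9,10,11,12,13,14,15,24,25,26,27,28,29,30,31): 1⊕1⊕0⊕1⊕0⊕1⊕1⊕1⊕0⊕0⊕0⊕1⊕1⊕1⊕0⊕1 = 0
s16 (pos 16,17,18,19,20,21,22,23,24,25,26,27,28,29,30,31): 0⊕1⊕1⊕1⊕0⊕1⊕1⊕0⊕0⊕0⊕0⊕1⊕1⊕1⊕0⊕1 = 1
Syndrome s16…s1 = 10001 → error at position 17.
Flip position 17: 1011001110101110111011000011101 → 1011001110101110011011000011101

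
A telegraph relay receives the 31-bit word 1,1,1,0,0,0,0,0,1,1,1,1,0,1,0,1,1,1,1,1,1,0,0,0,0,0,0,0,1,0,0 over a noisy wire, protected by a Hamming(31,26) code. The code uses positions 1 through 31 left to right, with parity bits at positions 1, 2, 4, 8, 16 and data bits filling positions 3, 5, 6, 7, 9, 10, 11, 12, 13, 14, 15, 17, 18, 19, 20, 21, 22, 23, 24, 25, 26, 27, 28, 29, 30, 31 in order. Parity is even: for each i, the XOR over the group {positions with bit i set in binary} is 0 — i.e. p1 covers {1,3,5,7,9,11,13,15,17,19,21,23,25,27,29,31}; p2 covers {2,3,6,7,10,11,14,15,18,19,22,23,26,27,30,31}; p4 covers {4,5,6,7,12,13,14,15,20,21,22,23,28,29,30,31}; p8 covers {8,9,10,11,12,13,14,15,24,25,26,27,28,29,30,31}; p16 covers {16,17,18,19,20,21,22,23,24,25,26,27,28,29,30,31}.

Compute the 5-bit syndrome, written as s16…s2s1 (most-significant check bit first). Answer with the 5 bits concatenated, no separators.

s1 (pos 1,3,5,7,9,11,13,15,17,19,21,23,25,27,29,31): 1⊕1⊕0⊕0⊕1⊕1⊕0⊕0⊕1⊕1⊕1⊕0⊕0⊕0⊕1⊕0 = 0
s2 (pos 2,3,6,7,10,11,14,15,18,19,22,23,26,27,30,31): 1⊕1⊕0⊕0⊕1⊕1⊕1⊕0⊕1⊕1⊕0⊕0⊕0⊕0⊕0⊕0 = 1
s4 (pos 4,5,6,7,12,13,14,15,20,21,22,23,28,29,30,31): 0⊕0⊕0⊕0⊕1⊕0⊕1⊕0⊕1⊕1⊕0⊕0⊕0⊕1⊕0⊕0 = 1
s8 (pos 8,9,10,11,12,13,14,15,24,25,26,27,28,29,30,31): 0⊕1⊕1⊕1⊕1⊕0⊕1⊕0⊕0⊕0⊕0⊕0⊕0⊕1⊕0⊕0 = 0
s16 (pos 16,17,18,19,20,21,22,23,24,25,26,27,28,29,30,31): 1⊕1⊕1⊕1⊕1⊕1⊕0⊕0⊕0⊕0⊕0⊕0⊕0⊕1⊕0⊕0 = 1
Syndrome s16…s1 = 10110 → error at position 22.

10110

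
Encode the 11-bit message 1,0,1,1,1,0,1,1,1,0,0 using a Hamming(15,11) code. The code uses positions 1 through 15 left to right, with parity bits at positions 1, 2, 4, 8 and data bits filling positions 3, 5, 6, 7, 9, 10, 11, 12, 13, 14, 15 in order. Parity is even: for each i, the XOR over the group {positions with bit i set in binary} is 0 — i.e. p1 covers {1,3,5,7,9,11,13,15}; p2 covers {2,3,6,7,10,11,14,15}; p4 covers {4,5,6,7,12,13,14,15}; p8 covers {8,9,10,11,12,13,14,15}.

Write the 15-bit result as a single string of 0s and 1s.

Place data at non-parity positions: p1 p2 1 p4 0 1 1 p8 1 0 1 1 1 0 0
p1 (pos 1,3,5,7,9,11,13,15): XOR of data positions = 1⊕0⊕1⊕1⊕1⊕1⊕0 = 1
p2 (pos 2,3,6,7,10,11,14,15): XOR of data positions = 1⊕1⊕1⊕0⊕1⊕0⊕0 = 0
p4 (pos 4,5,6,7,12,13,14,15): XOR of data positions = 0⊕1⊕1⊕1⊕1⊕0⊕0 = 0
p8 (pos 8,9,10,11,12,13,14,15): XOR of data positions = 1⊕0⊕1⊕1⊕1⊕0⊕0 = 0
Codeword: 101001101011100

101001101011100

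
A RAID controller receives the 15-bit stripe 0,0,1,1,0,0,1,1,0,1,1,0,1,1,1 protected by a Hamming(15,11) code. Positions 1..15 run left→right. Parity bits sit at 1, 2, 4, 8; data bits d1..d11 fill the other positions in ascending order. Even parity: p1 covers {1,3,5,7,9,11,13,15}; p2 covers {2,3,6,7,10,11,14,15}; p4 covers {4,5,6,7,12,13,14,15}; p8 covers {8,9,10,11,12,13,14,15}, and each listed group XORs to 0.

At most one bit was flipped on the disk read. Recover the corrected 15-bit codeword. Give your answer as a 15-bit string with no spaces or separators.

s1 (pos 1,3,5,7,9,11,13,15): 0⊕1⊕0⊕1⊕0⊕1⊕1⊕1 = 1
s2 (pos 2,3,6,7,10,11,14,15): 0⊕1⊕0⊕1⊕1⊕1⊕1⊕1 = 0
s4 (pos 4,5,6,7,12,13,14,15): 1⊕0⊕0⊕1⊕0⊕1⊕1⊕1 = 1
s8 (pos 8,9,10,11,12,13,14,15): 1⊕0⊕1⊕1⊕0⊕1⊕1⊕1 = 0
Syndrome s8…s1 = 0101 → error at position 5.
Flip position 5: 001100110110111 → 001110110110111

001110110110111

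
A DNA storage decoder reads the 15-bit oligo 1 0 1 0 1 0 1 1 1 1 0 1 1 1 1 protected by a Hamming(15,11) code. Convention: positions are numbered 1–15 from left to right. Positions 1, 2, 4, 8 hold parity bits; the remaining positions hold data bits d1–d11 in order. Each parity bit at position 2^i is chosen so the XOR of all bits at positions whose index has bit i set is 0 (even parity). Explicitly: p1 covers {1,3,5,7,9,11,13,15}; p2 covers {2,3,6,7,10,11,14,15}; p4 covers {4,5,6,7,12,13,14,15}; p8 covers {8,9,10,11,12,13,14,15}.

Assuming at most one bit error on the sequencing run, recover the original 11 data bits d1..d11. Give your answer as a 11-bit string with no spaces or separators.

s1 (pos 1,3,5,7,9,11,13,15): 1⊕1⊕1⊕1⊕1⊕0⊕1⊕1 = 1
s2 (pos 2,3,6,7,10,11,14,15): 0⊕1⊕0⊕1⊕1⊕0⊕1⊕1 = 1
s4 (pos 4,5,6,7,12,13,14,15): 0⊕1⊕0⊕1⊕1⊕1⊕1⊕1 = 0
s8 (pos 8,9,10,11,12,13,14,15): 1⊕1⊕1⊕0⊕1⊕1⊕1⊕1 = 1
Syndrome s8…s1 = 1011 → error at position 11.
Flip position 11: 101010111101111 → 101010111111111
Read data bits from positions 3,5,6,7,9,10,11,12,13,14,15: 11011111111

11011111111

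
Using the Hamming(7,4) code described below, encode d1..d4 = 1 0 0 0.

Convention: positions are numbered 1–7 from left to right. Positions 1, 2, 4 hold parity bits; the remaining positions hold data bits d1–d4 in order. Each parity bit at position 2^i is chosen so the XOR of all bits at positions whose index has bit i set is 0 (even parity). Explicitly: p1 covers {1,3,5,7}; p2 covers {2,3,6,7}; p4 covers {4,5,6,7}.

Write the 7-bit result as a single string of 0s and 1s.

1110000

Place data at non-parity positions: p1 p2 1 p4 0 0 0
p1 (pos 1,3,5,7): XOR of data positions = 1⊕0⊕0 = 1
p2 (pos 2,3,6,7): XOR of data positions = 1⊕0⊕0 = 1
p4 (pos 4,5,6,7): XOR of data positions = 0⊕0⊕0 = 0
Codeword: 1110000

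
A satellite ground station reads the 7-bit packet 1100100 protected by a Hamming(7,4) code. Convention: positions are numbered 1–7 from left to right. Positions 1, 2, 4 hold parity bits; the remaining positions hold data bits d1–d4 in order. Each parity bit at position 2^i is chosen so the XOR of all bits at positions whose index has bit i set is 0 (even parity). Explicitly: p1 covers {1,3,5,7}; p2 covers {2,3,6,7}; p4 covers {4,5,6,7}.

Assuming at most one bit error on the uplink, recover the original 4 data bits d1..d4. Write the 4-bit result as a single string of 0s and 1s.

0110

s1 (pos 1,3,5,7): 1⊕0⊕1⊕0 = 0
s2 (pos 2,3,6,7): 1⊕0⊕0⊕0 = 1
s4 (pos 4,5,6,7): 0⊕1⊕0⊕0 = 1
Syndrome s4…s1 = 110 → error at position 6.
Flip position 6: 1100100 → 1100110
Read data bits from positions 3,5,6,7: 0110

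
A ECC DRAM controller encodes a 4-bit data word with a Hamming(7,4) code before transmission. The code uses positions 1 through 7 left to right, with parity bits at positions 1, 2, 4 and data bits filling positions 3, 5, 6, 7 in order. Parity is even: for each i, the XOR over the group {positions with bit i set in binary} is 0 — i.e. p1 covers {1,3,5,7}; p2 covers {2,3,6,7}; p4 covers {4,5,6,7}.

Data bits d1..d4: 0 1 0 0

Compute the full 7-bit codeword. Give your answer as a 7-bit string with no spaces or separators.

Place data at non-parity positions: p1 p2 0 p4 1 0 0
p1 (pos 1,3,5,7): XOR of data positions = 0⊕1⊕0 = 1
p2 (pos 2,3,6,7): XOR of data positions = 0⊕0⊕0 = 0
p4 (pos 4,5,6,7): XOR of data positions = 1⊕0⊕0 = 1
Codeword: 1001100

1001100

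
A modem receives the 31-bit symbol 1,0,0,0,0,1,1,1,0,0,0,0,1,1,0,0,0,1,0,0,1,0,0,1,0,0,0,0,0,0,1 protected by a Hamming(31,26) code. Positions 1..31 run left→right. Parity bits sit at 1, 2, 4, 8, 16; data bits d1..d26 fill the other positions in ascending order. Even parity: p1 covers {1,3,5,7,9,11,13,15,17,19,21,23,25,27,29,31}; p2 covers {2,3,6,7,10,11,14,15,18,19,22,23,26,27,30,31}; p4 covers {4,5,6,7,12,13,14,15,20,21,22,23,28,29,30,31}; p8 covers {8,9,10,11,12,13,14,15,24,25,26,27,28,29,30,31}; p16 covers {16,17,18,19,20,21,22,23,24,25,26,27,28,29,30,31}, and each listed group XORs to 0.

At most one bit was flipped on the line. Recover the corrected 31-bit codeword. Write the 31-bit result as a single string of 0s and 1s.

1000011100101100010010010000001

s1 (pos 1,3,5,7,9,11,13,15,17,19,21,23,25,27,29,31): 1⊕0⊕0⊕1⊕0⊕0⊕1⊕0⊕0⊕0⊕1⊕0⊕0⊕0⊕0⊕1 = 1
s2 (pos 2,3,6,7,10,11,14,15,18,19,22,23,26,27,30,31): 0⊕0⊕1⊕1⊕0⊕0⊕1⊕0⊕1⊕0⊕0⊕0⊕0⊕0⊕0⊕1 = 1
s4 (pos 4,5,6,7,12,13,14,15,20,21,22,23,28,29,30,31): 0⊕0⊕1⊕1⊕0⊕1⊕1⊕0⊕0⊕1⊕0⊕0⊕0⊕0⊕0⊕1 = 0
s8 (pos 8,9,10,11,12,13,14,15,24,25,26,27,28,29,30,31): 1⊕0⊕0⊕0⊕0⊕1⊕1⊕0⊕1⊕0⊕0⊕0⊕0⊕0⊕0⊕1 = 1
s16 (pos 16,17,18,19,20,21,22,23,24,25,26,27,28,29,30,31): 0⊕0⊕1⊕0⊕0⊕1⊕0⊕0⊕1⊕0⊕0⊕0⊕0⊕0⊕0⊕1 = 0
Syndrome s16…s1 = 01011 → error at position 11.
Flip position 11: 1000011100001100010010010000001 → 1000011100101100010010010000001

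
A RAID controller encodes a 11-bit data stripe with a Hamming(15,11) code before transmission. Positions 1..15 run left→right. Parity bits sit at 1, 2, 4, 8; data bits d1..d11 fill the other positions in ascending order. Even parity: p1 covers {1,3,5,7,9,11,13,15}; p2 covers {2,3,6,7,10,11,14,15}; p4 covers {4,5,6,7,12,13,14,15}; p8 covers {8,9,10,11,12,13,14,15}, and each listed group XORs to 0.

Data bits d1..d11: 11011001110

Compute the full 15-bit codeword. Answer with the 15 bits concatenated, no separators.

Place data at non-parity positions: p1 p2 1 p4 1 0 1 p8 1 0 0 1 1 1 0
p1 (pos 1,3,5,7,9,11,13,15): XOR of data positions = 1⊕1⊕1⊕1⊕0⊕1⊕0 = 1
p2 (pos 2,3,6,7,10,11,14,15): XOR of data positions = 1⊕0⊕1⊕0⊕0⊕1⊕0 = 1
p4 (pos 4,5,6,7,12,13,14,15): XOR of data positions = 1⊕0⊕1⊕1⊕1⊕1⊕0 = 1
p8 (pos 8,9,10,11,12,13,14,15): XOR of data positions = 1⊕0⊕0⊕1⊕1⊕1⊕0 = 0
Codeword: 111110101001110

111110101001110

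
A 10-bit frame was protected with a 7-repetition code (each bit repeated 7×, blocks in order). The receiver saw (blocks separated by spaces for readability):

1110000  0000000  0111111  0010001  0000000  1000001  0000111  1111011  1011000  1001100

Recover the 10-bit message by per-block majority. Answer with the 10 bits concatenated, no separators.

0010000100

Block 1 (1110000): 3 ones → 0
Block 2 (0000000): 0 ones → 0
Block 3 (0111111): 6 ones → 1
Block 4 (0010001): 2 ones → 0
Block 5 (0000000): 0 ones → 0
Block 6 (1000001): 2 ones → 0
Block 7 (0000111): 3 ones → 0
Block 8 (1111011): 6 ones → 1
Block 9 (1011000): 3 ones → 0
Block 10 (1001100): 3 ones → 0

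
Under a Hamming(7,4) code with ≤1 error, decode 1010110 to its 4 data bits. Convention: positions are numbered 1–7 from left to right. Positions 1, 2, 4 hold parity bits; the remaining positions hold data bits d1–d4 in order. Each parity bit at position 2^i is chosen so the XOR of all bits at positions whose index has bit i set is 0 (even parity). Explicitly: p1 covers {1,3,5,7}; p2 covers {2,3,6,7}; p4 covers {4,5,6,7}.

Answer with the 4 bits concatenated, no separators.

s1 (pos 1,3,5,7): 1⊕1⊕1⊕0 = 1
s2 (pos 2,3,6,7): 0⊕1⊕1⊕0 = 0
s4 (pos 4,5,6,7): 0⊕1⊕1⊕0 = 0
Syndrome s4…s1 = 001 → error at position 1.
Flip position 1: 1010110 → 0010110
Read data bits from positions 3,5,6,7: 1110

1110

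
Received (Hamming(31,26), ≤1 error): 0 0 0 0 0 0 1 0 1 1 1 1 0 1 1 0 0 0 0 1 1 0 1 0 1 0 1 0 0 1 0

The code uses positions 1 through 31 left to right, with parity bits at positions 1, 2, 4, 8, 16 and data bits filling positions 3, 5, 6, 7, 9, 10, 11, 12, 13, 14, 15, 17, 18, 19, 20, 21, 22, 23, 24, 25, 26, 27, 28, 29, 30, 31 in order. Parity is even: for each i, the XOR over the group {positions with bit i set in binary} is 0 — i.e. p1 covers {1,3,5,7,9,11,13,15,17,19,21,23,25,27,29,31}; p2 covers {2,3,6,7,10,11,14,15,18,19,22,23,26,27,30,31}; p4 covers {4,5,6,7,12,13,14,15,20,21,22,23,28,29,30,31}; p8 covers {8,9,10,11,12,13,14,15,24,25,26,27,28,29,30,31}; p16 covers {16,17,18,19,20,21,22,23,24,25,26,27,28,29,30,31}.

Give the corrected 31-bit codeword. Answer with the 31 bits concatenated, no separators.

0000001111110110000110101010010

s1 (pos 1,3,5,7,9,11,13,15,17,19,21,23,25,27,29,31): 0⊕0⊕0⊕1⊕1⊕1⊕0⊕1⊕0⊕0⊕1⊕1⊕1⊕1⊕0⊕0 = 0
s2 (pos 2,3,6,7,10,11,14,15,18,19,22,23,26,27,30,31): 0⊕0⊕0⊕1⊕1⊕1⊕1⊕1⊕0⊕0⊕0⊕1⊕0⊕1⊕1⊕0 = 0
s4 (pos 4,5,6,7,12,13,14,15,20,21,22,23,28,29,30,31): 0⊕0⊕0⊕1⊕1⊕0⊕1⊕1⊕1⊕1⊕0⊕1⊕0⊕0⊕1⊕0 = 0
s8 (pos 8,9,10,11,12,13,14,15,24,25,26,27,28,29,30,31): 0⊕1⊕1⊕1⊕1⊕0⊕1⊕1⊕0⊕1⊕0⊕1⊕0⊕0⊕1⊕0 = 1
s16 (pos 16,17,18,19,20,21,22,23,24,25,26,27,28,29,30,31): 0⊕0⊕0⊕0⊕1⊕1⊕0⊕1⊕0⊕1⊕0⊕1⊕0⊕0⊕1⊕0 = 0
Syndrome s16…s1 = 01000 → error at position 8.
Flip position 8: 0000001011110110000110101010010 → 0000001111110110000110101010010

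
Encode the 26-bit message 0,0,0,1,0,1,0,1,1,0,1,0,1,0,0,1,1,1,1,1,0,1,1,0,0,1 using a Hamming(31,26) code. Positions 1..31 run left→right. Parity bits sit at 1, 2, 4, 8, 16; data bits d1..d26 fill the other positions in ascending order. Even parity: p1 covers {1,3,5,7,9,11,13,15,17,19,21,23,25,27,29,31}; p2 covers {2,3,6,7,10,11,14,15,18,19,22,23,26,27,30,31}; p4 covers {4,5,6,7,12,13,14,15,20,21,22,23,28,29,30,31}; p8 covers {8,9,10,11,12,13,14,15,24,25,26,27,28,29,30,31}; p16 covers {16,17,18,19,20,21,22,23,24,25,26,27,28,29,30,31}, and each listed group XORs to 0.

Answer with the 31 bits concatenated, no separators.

Place data at non-parity positions: p1 p2 0 p4 0 0 1 p8 0 1 0 1 1 0 1 p16 0 1 0 0 1 1 1 1 1 0 1 1 0 0 1
p1 (pos 1,3,5,7,9,11,13,15,17,19,21,23,25,27,29,31): XOR of data positions = 0⊕0⊕1⊕0⊕0⊕1⊕1⊕0⊕0⊕1⊕1⊕1⊕1⊕0⊕1 = 0
p2 (pos 2,3,6,7,10,11,14,15,18,19,22,23,26,27,30,31): XOR of data positions = 0⊕0⊕1⊕1⊕0⊕0⊕1⊕1⊕0⊕1⊕1⊕0⊕1⊕0⊕1 = 0
p4 (pos 4,5,6,7,12,13,14,15,20,21,22,23,28,29,30,31): XOR of data positions = 0⊕0⊕1⊕1⊕1⊕0⊕1⊕0⊕1⊕1⊕1⊕1⊕0⊕0⊕1 = 1
p8 (pos 8,9,10,11,12,13,14,15,24,25,26,27,28,29,30,31): XOR of data positions = 0⊕1⊕0⊕1⊕1⊕0⊕1⊕1⊕1⊕0⊕1⊕1⊕0⊕0⊕1 = 1
p16 (pos 16,17,18,19,20,21,22,23,24,25,26,27,28,29,30,31): XOR of data positions = 0⊕1⊕0⊕0⊕1⊕1⊕1⊕1⊕1⊕0⊕1⊕1⊕0⊕0⊕1 = 1
Codeword: 0001001101011011010011111011001

0001001101011011010011111011001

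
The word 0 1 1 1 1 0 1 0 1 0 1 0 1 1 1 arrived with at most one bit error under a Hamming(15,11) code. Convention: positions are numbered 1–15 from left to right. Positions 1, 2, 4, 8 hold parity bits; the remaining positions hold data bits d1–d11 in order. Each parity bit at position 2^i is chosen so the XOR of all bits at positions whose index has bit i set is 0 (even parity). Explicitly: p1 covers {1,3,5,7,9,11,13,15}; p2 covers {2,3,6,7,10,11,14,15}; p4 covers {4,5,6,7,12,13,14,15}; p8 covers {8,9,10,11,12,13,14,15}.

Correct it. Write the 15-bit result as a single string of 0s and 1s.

s1 (pos 1,3,5,7,9,11,13,15): 0⊕1⊕1⊕1⊕1⊕1⊕1⊕1 = 1
s2 (pos 2,3,6,7,10,11,14,15): 1⊕1⊕0⊕1⊕0⊕1⊕1⊕1 = 0
s4 (pos 4,5,6,7,12,13,14,15): 1⊕1⊕0⊕1⊕0⊕1⊕1⊕1 = 0
s8 (pos 8,9,10,11,12,13,14,15): 0⊕1⊕0⊕1⊕0⊕1⊕1⊕1 = 1
Syndrome s8…s1 = 1001 → error at position 9.
Flip position 9: 011110101010111 → 011110100010111

011110100010111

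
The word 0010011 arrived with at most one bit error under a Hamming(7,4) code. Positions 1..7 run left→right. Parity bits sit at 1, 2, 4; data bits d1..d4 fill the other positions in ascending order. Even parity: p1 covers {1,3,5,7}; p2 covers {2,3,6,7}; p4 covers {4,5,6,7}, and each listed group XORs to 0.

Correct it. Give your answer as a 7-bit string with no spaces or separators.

0110011

s1 (pos 1,3,5,7): 0⊕1⊕0⊕1 = 0
s2 (pos 2,3,6,7): 0⊕1⊕1⊕1 = 1
s4 (pos 4,5,6,7): 0⊕0⊕1⊕1 = 0
Syndrome s4…s1 = 010 → error at position 2.
Flip position 2: 0010011 → 0110011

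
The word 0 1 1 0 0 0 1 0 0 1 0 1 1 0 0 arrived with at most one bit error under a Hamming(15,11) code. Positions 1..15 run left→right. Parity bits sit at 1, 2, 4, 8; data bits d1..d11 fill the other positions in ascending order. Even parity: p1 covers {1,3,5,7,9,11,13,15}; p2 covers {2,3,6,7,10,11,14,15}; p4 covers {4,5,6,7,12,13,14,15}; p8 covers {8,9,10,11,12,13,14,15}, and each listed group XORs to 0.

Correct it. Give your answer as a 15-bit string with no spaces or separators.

011000100101000

s1 (pos 1,3,5,7,9,11,13,15): 0⊕1⊕0⊕1⊕0⊕0⊕1⊕0 = 1
s2 (pos 2,3,6,7,10,11,14,15): 1⊕1⊕0⊕1⊕1⊕0⊕0⊕0 = 0
s4 (pos 4,5,6,7,12,13,14,15): 0⊕0⊕0⊕1⊕1⊕1⊕0⊕0 = 1
s8 (pos 8,9,10,11,12,13,14,15): 0⊕0⊕1⊕0⊕1⊕1⊕0⊕0 = 1
Syndrome s8…s1 = 1101 → error at position 13.
Flip position 13: 011000100101100 → 011000100101000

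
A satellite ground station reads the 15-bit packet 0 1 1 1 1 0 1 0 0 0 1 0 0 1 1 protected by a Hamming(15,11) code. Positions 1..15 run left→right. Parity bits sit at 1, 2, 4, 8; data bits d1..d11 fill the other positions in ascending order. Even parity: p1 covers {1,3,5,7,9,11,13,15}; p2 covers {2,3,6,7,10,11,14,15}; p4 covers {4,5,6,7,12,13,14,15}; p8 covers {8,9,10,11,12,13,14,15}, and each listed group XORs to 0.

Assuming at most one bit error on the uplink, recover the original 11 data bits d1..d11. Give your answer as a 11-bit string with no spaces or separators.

11010010111

s1 (pos 1,3,5,7,9,11,13,15): 0⊕1⊕1⊕1⊕0⊕1⊕0⊕1 = 1
s2 (pos 2,3,6,7,10,11,14,15): 1⊕1⊕0⊕1⊕0⊕1⊕1⊕1 = 0
s4 (pos 4,5,6,7,12,13,14,15): 1⊕1⊕0⊕1⊕0⊕0⊕1⊕1 = 1
s8 (pos 8,9,10,11,12,13,14,15): 0⊕0⊕0⊕1⊕0⊕0⊕1⊕1 = 1
Syndrome s8…s1 = 1101 → error at position 13.
Flip position 13: 011110100010011 → 011110100010111
Read data bits from positions 3,5,6,7,9,10,11,12,13,14,15: 11010010111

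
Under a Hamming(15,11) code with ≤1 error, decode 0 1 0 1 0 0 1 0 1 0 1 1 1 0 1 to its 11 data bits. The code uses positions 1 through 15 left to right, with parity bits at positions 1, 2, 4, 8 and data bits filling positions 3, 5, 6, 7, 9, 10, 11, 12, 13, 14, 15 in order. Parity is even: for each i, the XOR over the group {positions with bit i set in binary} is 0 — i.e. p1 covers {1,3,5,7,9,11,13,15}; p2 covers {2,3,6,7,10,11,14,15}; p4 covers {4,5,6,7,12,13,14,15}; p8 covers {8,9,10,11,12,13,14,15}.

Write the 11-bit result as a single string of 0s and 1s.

00011011001

s1 (pos 1,3,5,7,9,11,13,15): 0⊕0⊕0⊕1⊕1⊕1⊕1⊕1 = 1
s2 (pos 2,3,6,7,10,11,14,15): 1⊕0⊕0⊕1⊕0⊕1⊕0⊕1 = 0
s4 (pos 4,5,6,7,12,13,14,15): 1⊕0⊕0⊕1⊕1⊕1⊕0⊕1 = 1
s8 (pos 8,9,10,11,12,13,14,15): 0⊕1⊕0⊕1⊕1⊕1⊕0⊕1 = 1
Syndrome s8…s1 = 1101 → error at position 13.
Flip position 13: 010100101011101 → 010100101011001
Read data bits from positions 3,5,6,7,9,10,11,12,13,14,15: 00011011001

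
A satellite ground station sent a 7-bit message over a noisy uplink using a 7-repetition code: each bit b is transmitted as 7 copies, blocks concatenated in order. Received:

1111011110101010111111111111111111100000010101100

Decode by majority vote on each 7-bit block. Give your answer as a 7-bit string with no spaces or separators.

Block 1 (1111011): 6 ones → 1
Block 2 (1101010): 4 ones → 1
Block 3 (1011111): 6 ones → 1
Block 4 (1111111): 7 ones → 1
Block 5 (1111111): 7 ones → 1
Block 6 (0000001): 1 one → 0
Block 7 (0101100): 3 ones → 0

1111100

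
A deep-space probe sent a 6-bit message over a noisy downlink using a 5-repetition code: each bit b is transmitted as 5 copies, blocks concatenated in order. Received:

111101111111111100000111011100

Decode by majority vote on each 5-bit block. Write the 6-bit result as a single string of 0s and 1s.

Block 1 (11110): 4 ones → 1
Block 2 (11111): 5 ones → 1
Block 3 (11111): 5 ones → 1
Block 4 (10000): 1 one → 0
Block 5 (01110): 3 ones → 1
Block 6 (11100): 3 ones → 1

111011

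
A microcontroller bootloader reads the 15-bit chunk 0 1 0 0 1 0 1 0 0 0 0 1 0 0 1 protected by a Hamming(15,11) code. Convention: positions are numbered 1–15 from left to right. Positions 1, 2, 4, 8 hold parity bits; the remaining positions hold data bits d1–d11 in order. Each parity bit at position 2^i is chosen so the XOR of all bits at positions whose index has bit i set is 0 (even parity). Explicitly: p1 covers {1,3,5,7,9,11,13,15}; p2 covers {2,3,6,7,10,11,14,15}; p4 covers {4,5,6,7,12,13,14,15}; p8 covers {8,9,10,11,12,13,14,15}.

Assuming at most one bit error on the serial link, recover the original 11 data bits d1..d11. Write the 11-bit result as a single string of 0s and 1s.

s1 (pos 1,3,5,7,9,11,13,15): 0⊕0⊕1⊕1⊕0⊕0⊕0⊕1 = 1
s2 (pos 2,3,6,7,10,11,14,15): 1⊕0⊕0⊕1⊕0⊕0⊕0⊕1 = 1
s4 (pos 4,5,6,7,12,13,14,15): 0⊕1⊕0⊕1⊕1⊕0⊕0⊕1 = 0
s8 (pos 8,9,10,11,12,13,14,15): 0⊕0⊕0⊕0⊕1⊕0⊕0⊕1 = 0
Syndrome s8…s1 = 0011 → error at position 3.
Flip position 3: 010010100001001 → 011010100001001
Read data bits from positions 3,5,6,7,9,10,11,12,13,14,15: 11010001001

11010001001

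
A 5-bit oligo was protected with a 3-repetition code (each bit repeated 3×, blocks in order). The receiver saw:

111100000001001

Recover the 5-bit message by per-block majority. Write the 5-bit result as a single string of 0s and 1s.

Block 1 (111): 3 ones → 1
Block 2 (100): 1 one → 0
Block 3 (000): 0 ones → 0
Block 4 (001): 1 one → 0
Block 5 (001): 1 one → 0

10000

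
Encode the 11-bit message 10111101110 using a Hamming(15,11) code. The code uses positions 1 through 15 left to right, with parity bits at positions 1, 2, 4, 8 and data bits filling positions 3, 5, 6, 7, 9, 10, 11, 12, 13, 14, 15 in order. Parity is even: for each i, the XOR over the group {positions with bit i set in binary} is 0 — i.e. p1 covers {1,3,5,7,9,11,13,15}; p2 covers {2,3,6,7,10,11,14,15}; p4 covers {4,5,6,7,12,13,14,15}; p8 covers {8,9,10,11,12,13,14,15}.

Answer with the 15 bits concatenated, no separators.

Place data at non-parity positions: p1 p2 1 p4 0 1 1 p8 1 1 0 1 1 1 0
p1 (pos 1,3,5,7,9,11,13,15): XOR of data positions = 1⊕0⊕1⊕1⊕0⊕1⊕0 = 0
p2 (pos 2,3,6,7,10,11,14,15): XOR of data positions = 1⊕1⊕1⊕1⊕0⊕1⊕0 = 1
p4 (pos 4,5,6,7,12,13,14,15): XOR of data positions = 0⊕1⊕1⊕1⊕1⊕1⊕0 = 1
p8 (pos 8,9,10,11,12,13,14,15): XOR of data positions = 1⊕1⊕0⊕1⊕1⊕1⊕0 = 1
Codeword: 011101111101110

011101111101110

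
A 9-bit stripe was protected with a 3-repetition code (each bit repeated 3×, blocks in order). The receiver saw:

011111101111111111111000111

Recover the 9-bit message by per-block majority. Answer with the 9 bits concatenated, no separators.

Block 1 (011): 2 ones → 1
Block 2 (111): 3 ones → 1
Block 3 (101): 2 ones → 1
Block 4 (111): 3 ones → 1
Block 5 (111): 3 ones → 1
Block 6 (111): 3 ones → 1
Block 7 (111): 3 ones → 1
Block 8 (000): 0 ones → 0
Block 9 (111): 3 ones → 1

111111101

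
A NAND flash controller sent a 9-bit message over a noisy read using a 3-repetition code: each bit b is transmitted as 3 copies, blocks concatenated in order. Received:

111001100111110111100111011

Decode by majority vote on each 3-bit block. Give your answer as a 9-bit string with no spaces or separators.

Block 1 (111): 3 ones → 1
Block 2 (001): 1 one → 0
Block 3 (100): 1 one → 0
Block 4 (111): 3 ones → 1
Block 5 (110): 2 ones → 1
Block 6 (111): 3 ones → 1
Block 7 (100): 1 one → 0
Block 8 (111): 3 ones → 1
Block 9 (011): 2 ones → 1

100111011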